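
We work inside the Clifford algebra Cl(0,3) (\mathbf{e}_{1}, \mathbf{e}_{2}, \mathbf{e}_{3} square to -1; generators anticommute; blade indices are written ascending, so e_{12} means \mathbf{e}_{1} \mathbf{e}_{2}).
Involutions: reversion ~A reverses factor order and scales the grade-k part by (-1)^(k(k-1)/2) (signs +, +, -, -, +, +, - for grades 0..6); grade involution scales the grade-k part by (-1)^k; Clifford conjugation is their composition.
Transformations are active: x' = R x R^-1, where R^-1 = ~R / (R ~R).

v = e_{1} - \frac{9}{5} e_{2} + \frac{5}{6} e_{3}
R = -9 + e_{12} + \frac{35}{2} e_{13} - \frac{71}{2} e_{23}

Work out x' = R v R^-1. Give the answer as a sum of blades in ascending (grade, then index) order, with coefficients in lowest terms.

~R = -9 - e_{12} - \frac{35}{2} e_{13} + \frac{71}{2} e_{23}, and R ~R = \frac{3297}{2}, so R^-1 = ~R / (\frac{3297}{2}).
R v = -\frac{1307}{60} e_{1} + \frac{2807}{60} e_{2} + \frac{739}{10} e_{3} - \frac{19}{6} e_{123}
Answer: -\frac{4421}{7065} e_{1} + \frac{9583}{7065} e_{2} - \frac{23231}{14130} e_{3}


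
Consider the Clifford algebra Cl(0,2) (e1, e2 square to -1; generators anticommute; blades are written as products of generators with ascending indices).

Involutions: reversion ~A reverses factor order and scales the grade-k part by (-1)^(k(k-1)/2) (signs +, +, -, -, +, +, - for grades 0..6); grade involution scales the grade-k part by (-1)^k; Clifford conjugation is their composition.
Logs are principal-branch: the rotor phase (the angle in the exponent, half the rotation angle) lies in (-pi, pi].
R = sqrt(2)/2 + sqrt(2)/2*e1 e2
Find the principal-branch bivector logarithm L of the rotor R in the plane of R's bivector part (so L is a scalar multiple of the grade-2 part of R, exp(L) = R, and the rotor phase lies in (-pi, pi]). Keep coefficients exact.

The scalar part of R is sqrt(2)/2, so the principal-branch rotor phase is pinned; divide the bivector part by its sine to get the unit plane — L is the phase times that plane.
Concretely: cos(phase) = sqrt(2)/2 gives phase = ±pi/4, and since phase/sin(phase) is even the sign is immaterial: L = (phase/sin(phase)) * <R>_2 = (sqrt(2)*pi/4) * <R>_2.
Answer: pi/4*e1 e2


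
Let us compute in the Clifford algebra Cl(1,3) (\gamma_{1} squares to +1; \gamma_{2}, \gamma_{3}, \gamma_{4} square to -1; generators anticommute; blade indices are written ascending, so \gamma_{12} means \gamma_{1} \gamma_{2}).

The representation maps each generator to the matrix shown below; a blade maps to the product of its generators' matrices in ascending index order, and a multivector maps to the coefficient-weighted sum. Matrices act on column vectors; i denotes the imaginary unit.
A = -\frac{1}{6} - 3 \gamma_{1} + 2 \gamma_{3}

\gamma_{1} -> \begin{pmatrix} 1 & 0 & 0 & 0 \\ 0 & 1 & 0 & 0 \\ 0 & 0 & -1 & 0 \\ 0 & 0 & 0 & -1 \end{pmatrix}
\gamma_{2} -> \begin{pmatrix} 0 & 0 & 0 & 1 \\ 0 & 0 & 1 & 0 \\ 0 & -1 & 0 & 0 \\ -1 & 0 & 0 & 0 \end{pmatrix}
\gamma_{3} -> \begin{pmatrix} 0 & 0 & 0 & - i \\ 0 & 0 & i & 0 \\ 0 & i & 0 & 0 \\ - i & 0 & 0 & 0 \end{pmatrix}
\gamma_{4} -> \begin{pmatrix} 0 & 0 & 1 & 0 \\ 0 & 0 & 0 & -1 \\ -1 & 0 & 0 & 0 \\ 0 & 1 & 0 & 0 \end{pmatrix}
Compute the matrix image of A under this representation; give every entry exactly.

M = (-\frac{1}{6})*1 + (-3)*rho(\gamma_{1}) + (2)*rho(\gamma_{3}), summed entrywise (1 is the identity matrix):
Answer: \begin{pmatrix} - \frac{19}{6} & 0 & 0 & - 2 i \\ 0 & - \frac{19}{6} & 2 i & 0 \\ 0 & 2 i & \frac{17}{6} & 0 \\ - 2 i & 0 & 0 & \frac{17}{6} \end{pmatrix}


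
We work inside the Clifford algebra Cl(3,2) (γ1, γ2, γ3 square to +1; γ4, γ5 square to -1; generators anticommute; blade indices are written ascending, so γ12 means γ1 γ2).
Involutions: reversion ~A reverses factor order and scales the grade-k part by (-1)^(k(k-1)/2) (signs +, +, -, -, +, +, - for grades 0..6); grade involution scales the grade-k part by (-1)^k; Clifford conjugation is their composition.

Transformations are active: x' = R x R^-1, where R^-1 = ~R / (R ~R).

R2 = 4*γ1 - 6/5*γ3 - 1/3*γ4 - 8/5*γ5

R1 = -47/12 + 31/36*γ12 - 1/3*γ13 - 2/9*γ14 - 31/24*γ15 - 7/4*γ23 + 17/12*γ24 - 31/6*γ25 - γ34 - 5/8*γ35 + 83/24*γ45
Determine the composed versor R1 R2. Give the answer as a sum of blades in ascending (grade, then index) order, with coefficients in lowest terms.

Distribute over the terms of R2 (each basis-blade product reordered to ascending indices, repeated generators contracted through their squares):
R1 (4*γ1) = -47/3*γ1 - 31/9*γ2 + 4/3*γ3 + 8/9*γ4 + 31/6*γ5 - 7*γ123 + 17/3*γ124 - 62/3*γ125 - 4*γ134 - 5/2*γ135 + 83/6*γ145
R1 (-6/5*γ3) = 2/5*γ1 + 21/10*γ2 + 47/10*γ3 - 6/5*γ4 - 3/4*γ5 - 31/30*γ123 - 4/15*γ134 - 31/20*γ135 + 17/10*γ234 - 31/5*γ235 - 83/20*γ345
R1 (-1/3*γ4) = -2/27*γ1 + 17/36*γ2 - 1/3*γ3 + 47/36*γ4 - 83/72*γ5 - 31/108*γ124 + 1/9*γ134 - 31/72*γ145 + 7/12*γ234 - 31/18*γ245 - 5/24*γ345
R1 (-8/5*γ5) = -31/15*γ1 - 124/15*γ2 - γ3 + 83/15*γ4 + 94/15*γ5 - 62/45*γ125 + 8/15*γ135 + 16/45*γ145 + 14/5*γ235 - 34/15*γ245 + 8/5*γ345
Summing the partial products and collecting blades:
Answer: -470/27*γ1 - 329/36*γ2 + 47/10*γ3 + 235/36*γ4 + 3431/360*γ5 - 241/30*γ123 + 581/108*γ124 - 992/45*γ125 - 187/45*γ134 - 211/60*γ135 + 1651/120*γ145 + 137/60*γ234 - 17/5*γ235 - 359/90*γ245 - 331/120*γ345


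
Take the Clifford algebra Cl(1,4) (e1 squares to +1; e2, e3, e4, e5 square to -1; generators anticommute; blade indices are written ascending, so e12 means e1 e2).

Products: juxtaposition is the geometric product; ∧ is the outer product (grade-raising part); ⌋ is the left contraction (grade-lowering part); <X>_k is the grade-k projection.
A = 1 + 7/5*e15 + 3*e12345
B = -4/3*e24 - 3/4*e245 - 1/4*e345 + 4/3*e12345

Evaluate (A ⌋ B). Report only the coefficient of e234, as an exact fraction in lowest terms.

step 1: 4 - 4/3*e24 - 28/15*e234 - 3/4*e245 - 1/4*e345 + 4/3*e12345
Answer: -28/15


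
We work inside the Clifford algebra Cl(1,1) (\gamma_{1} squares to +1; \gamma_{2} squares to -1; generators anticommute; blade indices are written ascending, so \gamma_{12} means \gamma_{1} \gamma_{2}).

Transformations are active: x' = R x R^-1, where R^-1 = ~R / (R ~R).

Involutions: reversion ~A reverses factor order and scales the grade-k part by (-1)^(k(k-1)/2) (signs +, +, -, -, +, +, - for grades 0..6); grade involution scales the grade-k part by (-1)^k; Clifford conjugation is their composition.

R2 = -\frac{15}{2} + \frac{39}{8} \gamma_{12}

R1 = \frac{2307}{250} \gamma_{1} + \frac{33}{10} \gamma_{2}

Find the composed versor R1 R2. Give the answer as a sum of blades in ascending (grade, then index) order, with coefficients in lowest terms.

Distribute over the terms of R1 (each basis-blade product reordered to ascending indices, repeated generators contracted through their squares):
(\frac{2307}{250} \gamma_{1}) R2 = -\frac{6921}{100} \gamma_{1} + \frac{89973}{2000} \gamma_{2}
(\frac{33}{10} \gamma_{2}) R2 = \frac{1287}{80} \gamma_{1} - \frac{99}{4} \gamma_{2}
Summing the partial products and collecting blades:
Answer: -\frac{21249}{400} \gamma_{1} + \frac{40473}{2000} \gamma_{2}


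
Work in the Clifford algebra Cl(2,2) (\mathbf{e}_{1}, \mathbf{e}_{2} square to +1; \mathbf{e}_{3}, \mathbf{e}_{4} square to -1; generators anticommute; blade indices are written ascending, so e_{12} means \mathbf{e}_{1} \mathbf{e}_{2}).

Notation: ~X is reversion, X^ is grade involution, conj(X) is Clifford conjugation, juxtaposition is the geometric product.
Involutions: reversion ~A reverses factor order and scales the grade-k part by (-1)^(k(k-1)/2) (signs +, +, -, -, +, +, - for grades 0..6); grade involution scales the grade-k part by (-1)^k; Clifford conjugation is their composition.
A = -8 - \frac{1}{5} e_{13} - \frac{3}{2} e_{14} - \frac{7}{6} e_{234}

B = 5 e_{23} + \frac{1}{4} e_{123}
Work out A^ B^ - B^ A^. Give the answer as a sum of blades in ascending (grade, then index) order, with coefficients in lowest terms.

first term: -\frac{1}{20} e_{2} + \frac{35}{6} e_{4} - e_{12} + \frac{7}{24} e_{14} - 40 e_{23} + 2 e_{123} - \frac{3}{8} e_{234} - \frac{15}{2} e_{1234}
second term: -\frac{1}{20} e_{2} + \frac{35}{6} e_{4} + e_{12} - \frac{7}{24} e_{14} - 40 e_{23} + 2 e_{123} + \frac{3}{8} e_{234} - \frac{15}{2} e_{1234}
Answer: -2 e_{12} + \frac{7}{12} e_{14} - \frac{3}{4} e_{234}


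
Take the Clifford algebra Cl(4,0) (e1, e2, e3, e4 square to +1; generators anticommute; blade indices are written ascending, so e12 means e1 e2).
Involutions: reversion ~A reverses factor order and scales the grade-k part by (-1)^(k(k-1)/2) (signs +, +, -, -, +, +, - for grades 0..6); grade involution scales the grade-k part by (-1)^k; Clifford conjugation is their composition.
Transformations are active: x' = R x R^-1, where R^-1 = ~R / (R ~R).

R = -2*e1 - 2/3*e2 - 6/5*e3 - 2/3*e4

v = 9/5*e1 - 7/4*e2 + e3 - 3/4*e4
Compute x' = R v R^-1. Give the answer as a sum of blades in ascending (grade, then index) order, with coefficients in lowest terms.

~R = -2*e1 - 2/3*e2 - 6/5*e3 - 2/3*e4, and R ~R = 1424/225, so R^-1 = ~R / (1424/225).
R v = -47/15 + 47/10*e12 + 4/25*e13 + 27/10*e14 - 83/30*e23 - 2/3*e24 + 47/30*e34
Answer: 321/1780*e1 + 429/178*e2 + 67/356*e3 + 251/178*e4


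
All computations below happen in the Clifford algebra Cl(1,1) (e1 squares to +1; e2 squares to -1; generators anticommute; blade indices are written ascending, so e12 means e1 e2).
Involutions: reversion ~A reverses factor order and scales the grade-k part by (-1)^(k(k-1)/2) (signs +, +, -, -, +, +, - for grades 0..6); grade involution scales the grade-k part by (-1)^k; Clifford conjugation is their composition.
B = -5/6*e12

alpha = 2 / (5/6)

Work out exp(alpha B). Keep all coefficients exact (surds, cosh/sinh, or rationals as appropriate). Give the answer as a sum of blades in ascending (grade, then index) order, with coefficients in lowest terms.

B^2 = (-5/6)^2*(e12)^2 = 25/36*(+1) = 25/36 (a basis 2-blade squares to minus the product of its generators' squares).
B^2 = 25/36 — hyperbolic case — the even/odd split gives cosh and sinh: l = 5/6, alpha*l = 2, so exp(alpha B) = cosh(2) + (sinh(2)/(5/6))*B = cosh(2) + (6*sinh(2)/5)*B.
Answer: cosh(2) - sinh(2)*e12


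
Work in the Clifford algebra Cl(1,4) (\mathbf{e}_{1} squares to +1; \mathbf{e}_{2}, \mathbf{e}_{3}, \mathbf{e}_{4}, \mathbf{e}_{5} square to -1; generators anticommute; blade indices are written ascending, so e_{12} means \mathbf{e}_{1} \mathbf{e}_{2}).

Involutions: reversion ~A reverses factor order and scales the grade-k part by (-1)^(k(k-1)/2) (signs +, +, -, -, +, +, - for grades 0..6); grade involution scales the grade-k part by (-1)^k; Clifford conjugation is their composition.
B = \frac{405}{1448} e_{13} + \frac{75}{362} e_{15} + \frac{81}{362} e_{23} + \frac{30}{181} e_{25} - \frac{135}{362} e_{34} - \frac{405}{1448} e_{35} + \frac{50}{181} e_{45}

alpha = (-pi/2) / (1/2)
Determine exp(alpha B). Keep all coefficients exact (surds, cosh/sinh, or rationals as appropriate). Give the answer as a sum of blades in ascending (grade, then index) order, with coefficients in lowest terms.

B^2 term by term: the squares give (\frac{405}{1448})^2*(e_{13})^2 + (\frac{75}{362})^2*(e_{15})^2 + (\frac{81}{362})^2*(e_{23})^2 + (\frac{30}{181})^2*(e_{25})^2 + (-\frac{135}{362})^2*(e_{34})^2 + (-\frac{405}{1448})^2*(e_{35})^2 + (\frac{50}{181})^2*(e_{45})^2 = \frac{164025}{2096704}*(+1) + \frac{5625}{131044}*(+1) + \frac{6561}{131044}*(-1) + \frac{900}{32761}*(-1) + \frac{18225}{131044}*(-1) + \frac{164025}{2096704}*(-1) + \frac{2500}{32761}*(-1) = -\frac{1}{4} (each basis 2-blade squares to minus the product of its generators' squares); cross terms between blades sharing an index anticommute and cancel; the commuting (index-disjoint) pairs give grade-4 terms 2*c*c'*(blade product), which cancel blade by blade — e_{1235}: -\frac{6075}{65522} + \frac{6075}{65522} = 0; e_{1345}: \frac{10125}{65522} - \frac{10125}{65522} = 0; e_{2345}: \frac{4050}{32761} - \frac{4050}{32761} = 0 — confirming B is simple. So B^2 = -\frac{1}{4}.
B^2 = -\frac{1}{4} — the negative square puts this in the circular regime; l = \frac{1}{2}, alpha*l = - \frac{\pi}{2}, so exp(alpha B) = cos(- \frac{\pi}{2}) + (sin(- \frac{\pi}{2})/(\frac{1}{2}))*B = 0 + (-2)*B.
Answer: - \frac{405}{724} e_{13} - \frac{75}{181} e_{15} - \frac{81}{181} e_{23} - \frac{60}{181} e_{25} + \frac{135}{181} e_{34} + \frac{405}{724} e_{35} - \frac{100}{181} e_{45}


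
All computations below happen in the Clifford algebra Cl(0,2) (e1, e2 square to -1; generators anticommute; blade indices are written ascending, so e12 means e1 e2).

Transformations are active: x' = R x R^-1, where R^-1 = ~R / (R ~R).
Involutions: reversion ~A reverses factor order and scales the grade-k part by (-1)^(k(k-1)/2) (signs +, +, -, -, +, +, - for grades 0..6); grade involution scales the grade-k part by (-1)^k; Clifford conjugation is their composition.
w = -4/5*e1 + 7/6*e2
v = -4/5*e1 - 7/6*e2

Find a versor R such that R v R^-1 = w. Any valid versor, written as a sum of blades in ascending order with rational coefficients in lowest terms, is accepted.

Equal squares first: v^2 = w^2 = -1801/900. Then v + w = -8/5*e1 is a versor taking v to w, provided it is invertible.
Answer: -8/5*e1


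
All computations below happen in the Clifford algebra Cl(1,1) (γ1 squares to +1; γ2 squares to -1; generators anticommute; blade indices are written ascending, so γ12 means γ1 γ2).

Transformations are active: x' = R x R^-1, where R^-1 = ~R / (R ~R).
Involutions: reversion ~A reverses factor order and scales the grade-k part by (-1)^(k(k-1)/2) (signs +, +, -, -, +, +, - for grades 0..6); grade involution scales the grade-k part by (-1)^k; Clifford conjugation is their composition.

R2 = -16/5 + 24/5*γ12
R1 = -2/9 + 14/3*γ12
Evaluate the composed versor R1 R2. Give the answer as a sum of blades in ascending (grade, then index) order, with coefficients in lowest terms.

Distribute over the terms of R1 (each basis-blade product reordered to ascending indices, repeated generators contracted through their squares):
(-2/9) R2 = 32/45 - 16/15*γ12
(14/3*γ12) R2 = 112/5 - 224/15*γ12
Summing the partial products and collecting blades:
Answer: 208/9 - 16*γ12


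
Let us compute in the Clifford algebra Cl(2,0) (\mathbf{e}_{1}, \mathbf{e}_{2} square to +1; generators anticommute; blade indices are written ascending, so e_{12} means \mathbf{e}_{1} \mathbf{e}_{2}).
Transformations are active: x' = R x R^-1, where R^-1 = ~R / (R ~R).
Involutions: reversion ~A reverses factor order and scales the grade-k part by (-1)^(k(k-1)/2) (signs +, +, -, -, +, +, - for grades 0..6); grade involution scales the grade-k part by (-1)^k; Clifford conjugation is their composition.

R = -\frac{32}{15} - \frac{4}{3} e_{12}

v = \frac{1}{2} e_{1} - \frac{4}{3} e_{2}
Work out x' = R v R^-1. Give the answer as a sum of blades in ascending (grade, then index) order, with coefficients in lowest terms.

~R = -\frac{32}{15} + \frac{4}{3} e_{12}, and R ~R = \frac{1424}{225}, so R^-1 = ~R / (\frac{1424}{225}).
R v = \frac{32}{45} e_{1} + \frac{158}{45} e_{2}
Answer: -\frac{523}{534} e_{1} - \frac{92}{89} e_{2}


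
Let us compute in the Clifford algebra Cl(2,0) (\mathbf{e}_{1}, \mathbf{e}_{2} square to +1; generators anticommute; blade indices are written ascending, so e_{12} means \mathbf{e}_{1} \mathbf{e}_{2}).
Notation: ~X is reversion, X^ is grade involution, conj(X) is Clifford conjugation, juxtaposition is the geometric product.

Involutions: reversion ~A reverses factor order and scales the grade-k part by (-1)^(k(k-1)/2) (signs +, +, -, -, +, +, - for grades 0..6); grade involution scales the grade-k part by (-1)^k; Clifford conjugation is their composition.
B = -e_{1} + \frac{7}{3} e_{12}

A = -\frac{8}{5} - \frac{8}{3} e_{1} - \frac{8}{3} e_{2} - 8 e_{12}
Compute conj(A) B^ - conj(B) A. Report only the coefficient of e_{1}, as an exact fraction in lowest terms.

first term: -16 - \frac{352}{45} e_{1} - \frac{16}{9} e_{2} - \frac{32}{5} e_{12}
second term: -\frac{64}{3} + \frac{208}{45} e_{1} - \frac{128}{9} e_{2} + \frac{16}{15} e_{12}
Answer: -\frac{112}{9}


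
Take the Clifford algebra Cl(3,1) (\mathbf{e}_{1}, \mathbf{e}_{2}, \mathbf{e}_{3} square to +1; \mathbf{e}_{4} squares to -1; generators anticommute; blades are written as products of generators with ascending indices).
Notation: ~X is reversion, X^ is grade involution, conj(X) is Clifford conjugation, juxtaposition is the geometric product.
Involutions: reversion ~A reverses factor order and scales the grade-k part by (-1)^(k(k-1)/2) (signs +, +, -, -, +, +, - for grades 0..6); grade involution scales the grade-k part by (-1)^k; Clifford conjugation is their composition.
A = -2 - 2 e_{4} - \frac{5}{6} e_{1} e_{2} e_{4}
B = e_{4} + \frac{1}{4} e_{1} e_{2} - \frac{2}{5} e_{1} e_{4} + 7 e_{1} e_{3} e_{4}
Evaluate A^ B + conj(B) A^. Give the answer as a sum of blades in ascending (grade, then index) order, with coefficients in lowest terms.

first term: -2 - \frac{4}{5} e_{1} + \frac{1}{3} e_{2} - \frac{53}{24} e_{4} - \frac{4}{3} e_{1} e_{2} - 14 e_{1} e_{3} + \frac{4}{5} e_{1} e_{4} + \frac{35}{6} e_{2} e_{3} + \frac{1}{2} e_{1} e_{2} e_{4} - 14 e_{1} e_{3} e_{4}
second term: 2 - \frac{4}{5} e_{1} - \frac{1}{3} e_{2} + \frac{53}{24} e_{4} + \frac{4}{3} e_{1} e_{2} - 14 e_{1} e_{3} - \frac{4}{5} e_{1} e_{4} - \frac{35}{6} e_{2} e_{3} - \frac{1}{2} e_{1} e_{2} e_{4} - 14 e_{1} e_{3} e_{4}
Answer: -\frac{8}{5} e_{1} - 28 e_{1} e_{3} - 28 e_{1} e_{3} e_{4}


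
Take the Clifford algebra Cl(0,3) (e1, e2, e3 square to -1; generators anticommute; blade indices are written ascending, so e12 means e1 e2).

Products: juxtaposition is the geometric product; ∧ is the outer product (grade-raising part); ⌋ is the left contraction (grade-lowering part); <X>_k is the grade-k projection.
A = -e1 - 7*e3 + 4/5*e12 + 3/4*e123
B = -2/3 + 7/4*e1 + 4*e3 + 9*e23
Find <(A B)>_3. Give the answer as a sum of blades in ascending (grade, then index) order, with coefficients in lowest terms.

step 1: 119/4 - 73/12*e1 - 308/5*e2 + 14/3*e3 - 53/15*e12 + 21/20*e13 - 21/16*e23 - 63/10*e123
step 2: -63/10*e123
Answer: -63/10*e123


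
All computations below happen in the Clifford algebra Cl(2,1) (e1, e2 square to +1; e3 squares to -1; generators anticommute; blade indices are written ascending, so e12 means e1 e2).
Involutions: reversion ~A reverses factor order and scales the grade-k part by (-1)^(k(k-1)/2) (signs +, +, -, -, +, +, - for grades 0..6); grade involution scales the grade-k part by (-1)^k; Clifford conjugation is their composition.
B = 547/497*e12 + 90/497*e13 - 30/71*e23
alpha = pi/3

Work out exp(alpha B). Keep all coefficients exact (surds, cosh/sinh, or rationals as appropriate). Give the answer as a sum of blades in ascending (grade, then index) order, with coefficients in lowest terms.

B^2 term by term: the squares give (547/497)^2*(e12)^2 + (90/497)^2*(e13)^2 + (-30/71)^2*(e23)^2 = 299209/247009*(-1) + 8100/247009*(+1) + 900/5041*(+1) = -1 (each basis 2-blade squares to minus the product of its generators' squares); cross terms between blades sharing an index anticommute and cancel. So B^2 = -1.
B^2 = -1 — B^2 < 0, so the exponential closes trigonometrically: l = 1, alpha*l = pi/3, so exp(alpha B) = cos(pi/3) + (sin(pi/3)/1)*B = 1/2 + (sqrt(3)/2)*B.
Answer: 1/2 + 547*sqrt(3)/994*e12 + 45*sqrt(3)/497*e13 - 15*sqrt(3)/71*e23


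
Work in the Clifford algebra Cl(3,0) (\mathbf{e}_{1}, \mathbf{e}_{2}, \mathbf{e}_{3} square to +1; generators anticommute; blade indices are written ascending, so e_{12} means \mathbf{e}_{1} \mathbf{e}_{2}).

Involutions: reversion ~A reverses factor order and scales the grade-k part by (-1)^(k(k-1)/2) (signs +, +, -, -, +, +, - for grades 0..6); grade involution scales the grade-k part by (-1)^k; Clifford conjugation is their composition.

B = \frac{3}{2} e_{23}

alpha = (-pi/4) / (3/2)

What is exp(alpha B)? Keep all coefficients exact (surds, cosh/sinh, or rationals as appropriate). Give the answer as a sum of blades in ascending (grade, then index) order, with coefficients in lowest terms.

B^2 = (\frac{3}{2})^2*(e_{23})^2 = \frac{9}{4}*(-1) = -\frac{9}{4} (a basis 2-blade squares to minus the product of its generators' squares).
B^2 = -\frac{9}{4} — the negative square puts this in the circular regime; l = \frac{3}{2}, alpha*l = - \frac{\pi}{4}, so exp(alpha B) = cos(- \frac{\pi}{4}) + (sin(- \frac{\pi}{4})/(\frac{3}{2}))*B = \frac{\sqrt{2}}{2} + (- \frac{\sqrt{2}}{3})*B.
Answer: \frac{\sqrt{2}}{2} - \frac{\sqrt{2}}{2} e_{23}


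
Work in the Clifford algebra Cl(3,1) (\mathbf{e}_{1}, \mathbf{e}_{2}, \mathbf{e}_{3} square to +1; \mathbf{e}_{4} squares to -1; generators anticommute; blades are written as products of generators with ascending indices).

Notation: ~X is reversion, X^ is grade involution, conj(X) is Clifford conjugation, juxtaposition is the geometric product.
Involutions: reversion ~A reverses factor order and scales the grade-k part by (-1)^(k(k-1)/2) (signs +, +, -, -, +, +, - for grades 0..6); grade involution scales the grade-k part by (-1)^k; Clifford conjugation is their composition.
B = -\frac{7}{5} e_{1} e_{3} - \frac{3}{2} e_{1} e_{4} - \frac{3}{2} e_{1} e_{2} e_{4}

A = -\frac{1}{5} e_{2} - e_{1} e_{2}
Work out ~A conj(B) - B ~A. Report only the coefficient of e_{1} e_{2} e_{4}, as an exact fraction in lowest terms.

first term: \frac{3}{2} e_{4} - \frac{3}{10} e_{1} e_{4} - \frac{7}{5} e_{2} e_{3} - \frac{3}{2} e_{2} e_{4} + \frac{7}{25} e_{1} e_{2} e_{3} + \frac{3}{10} e_{1} e_{2} e_{4}
second term: \frac{3}{2} e_{4} - \frac{3}{10} e_{1} e_{4} - \frac{7}{5} e_{2} e_{3} - \frac{3}{2} e_{2} e_{4} - \frac{7}{25} e_{1} e_{2} e_{3} - \frac{3}{10} e_{1} e_{2} e_{4}
Answer: \frac{3}{5}


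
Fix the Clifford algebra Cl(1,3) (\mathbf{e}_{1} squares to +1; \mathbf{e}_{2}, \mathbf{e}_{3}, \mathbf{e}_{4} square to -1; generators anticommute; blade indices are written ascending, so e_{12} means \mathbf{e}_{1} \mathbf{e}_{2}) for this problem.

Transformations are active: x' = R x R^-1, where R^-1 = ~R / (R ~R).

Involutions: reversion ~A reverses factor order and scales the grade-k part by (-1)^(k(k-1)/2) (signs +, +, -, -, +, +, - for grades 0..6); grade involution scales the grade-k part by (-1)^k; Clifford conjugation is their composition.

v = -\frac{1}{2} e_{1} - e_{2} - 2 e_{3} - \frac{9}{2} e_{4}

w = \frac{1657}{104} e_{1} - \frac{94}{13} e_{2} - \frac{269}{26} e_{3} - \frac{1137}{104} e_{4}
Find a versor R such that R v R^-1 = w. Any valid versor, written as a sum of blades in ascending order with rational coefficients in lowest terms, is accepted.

Here q(v) = q(w) = -25; the classical choice R = v + w = \frac{1605}{104} e_{1} - \frac{107}{13} e_{2} - \frac{321}{26} e_{3} - \frac{1605}{104} e_{4} then realises v -> w under the sandwich.
Answer: \frac{1605}{104} e_{1} - \frac{107}{13} e_{2} - \frac{321}{26} e_{3} - \frac{1605}{104} e_{4}


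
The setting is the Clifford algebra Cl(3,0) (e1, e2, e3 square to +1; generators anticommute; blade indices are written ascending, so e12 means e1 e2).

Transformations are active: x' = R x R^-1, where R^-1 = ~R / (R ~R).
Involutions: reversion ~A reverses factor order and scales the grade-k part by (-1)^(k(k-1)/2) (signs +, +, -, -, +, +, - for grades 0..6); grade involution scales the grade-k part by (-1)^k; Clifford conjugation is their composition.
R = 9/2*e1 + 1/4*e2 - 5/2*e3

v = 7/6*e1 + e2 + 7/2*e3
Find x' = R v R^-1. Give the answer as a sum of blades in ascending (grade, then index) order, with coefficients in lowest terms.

~R = 9/2*e1 + 1/4*e2 - 5/2*e3, and R ~R = 425/16, so R^-1 = ~R / (425/16).
R v = -13/4 + 101/24*e12 + 56/3*e13 + 27/8*e23
Answer: -5783/2550*e1 - 451/425*e2 - 491/170*e3


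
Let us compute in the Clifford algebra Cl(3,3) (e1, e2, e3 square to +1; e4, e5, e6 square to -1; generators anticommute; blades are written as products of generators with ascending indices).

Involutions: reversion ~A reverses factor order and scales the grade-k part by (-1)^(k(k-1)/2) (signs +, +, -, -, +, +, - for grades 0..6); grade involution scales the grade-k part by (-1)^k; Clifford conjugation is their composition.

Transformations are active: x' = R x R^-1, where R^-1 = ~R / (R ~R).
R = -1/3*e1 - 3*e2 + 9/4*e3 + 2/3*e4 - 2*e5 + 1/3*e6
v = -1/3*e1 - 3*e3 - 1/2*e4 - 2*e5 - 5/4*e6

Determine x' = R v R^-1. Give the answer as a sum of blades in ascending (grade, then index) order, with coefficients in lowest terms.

~R = -1/3*e1 - 3*e2 + 9/4*e3 + 2/3*e4 - 2*e5 + 1/3*e6, and R ~R = 1385/144, so R^-1 = ~R / (1385/144).
R v = -89/9 - e1 e2 + 7/4*e1 e3 + 7/18*e1 e4 + 19/36*e1 e6 + 9*e2 e3 + 3/2*e2 e4 + 6*e2 e5 + 15/4*e2 e6 + 7/8*e3 e4 - 21/2*e3 e5 - 29/16*e3 e6 - 7/3*e4 e5 - 2/3*e4 e6 + 19/6*e5 e6
Answer: 1411/1385*e1 + 8544/1385*e2 - 2253/1385*e3 - 7237/8310*e4 + 8466/1385*e5 + 9383/16620*e6


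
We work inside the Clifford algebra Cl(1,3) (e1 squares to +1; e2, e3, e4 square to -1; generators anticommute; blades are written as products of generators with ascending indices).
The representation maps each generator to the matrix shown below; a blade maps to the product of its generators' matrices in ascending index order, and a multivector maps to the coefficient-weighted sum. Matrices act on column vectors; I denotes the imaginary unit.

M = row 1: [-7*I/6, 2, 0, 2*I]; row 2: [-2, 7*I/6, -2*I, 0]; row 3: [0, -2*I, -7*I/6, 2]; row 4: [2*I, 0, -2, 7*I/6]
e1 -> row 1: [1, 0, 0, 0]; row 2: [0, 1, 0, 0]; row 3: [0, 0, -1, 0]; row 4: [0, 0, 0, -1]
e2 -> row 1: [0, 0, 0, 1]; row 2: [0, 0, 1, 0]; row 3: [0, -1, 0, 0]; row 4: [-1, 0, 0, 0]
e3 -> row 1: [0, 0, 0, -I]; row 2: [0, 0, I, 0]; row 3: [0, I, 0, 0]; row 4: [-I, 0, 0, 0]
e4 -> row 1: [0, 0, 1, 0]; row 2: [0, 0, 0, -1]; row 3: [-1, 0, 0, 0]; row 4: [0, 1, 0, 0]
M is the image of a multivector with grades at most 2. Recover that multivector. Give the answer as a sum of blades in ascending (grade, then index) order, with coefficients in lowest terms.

Method: the blade images are trace-orthogonal — tr(rho(e_A) rho(e_B)^-1) = 4 if A = B and 0 otherwise — and rho(e_A)^-1 = (e_A)^2 * rho(e_A) with (e_A)^2 = +1 or -1, so the coefficient of e_A in the preimage is (e_A)^2 * tr(M rho(e_A))/4.
Nonzero projections over blades of grade <= 2: e3: (e3)^2 = -1, tr(M rho(e3)) = 8, coefficient -2; e2 e3: (e2 e3)^2 = -1, tr(M rho(e2 e3)) = -14/3, coefficient 7/6; e2 e4: (e2 e4)^2 = -1, tr(M rho(e2 e4)) = -8, coefficient 2. Every other blade of grade <= 2 projects to 0.
Answer: -2*e3 + 7/6*e2 e3 + 2*e2 e4


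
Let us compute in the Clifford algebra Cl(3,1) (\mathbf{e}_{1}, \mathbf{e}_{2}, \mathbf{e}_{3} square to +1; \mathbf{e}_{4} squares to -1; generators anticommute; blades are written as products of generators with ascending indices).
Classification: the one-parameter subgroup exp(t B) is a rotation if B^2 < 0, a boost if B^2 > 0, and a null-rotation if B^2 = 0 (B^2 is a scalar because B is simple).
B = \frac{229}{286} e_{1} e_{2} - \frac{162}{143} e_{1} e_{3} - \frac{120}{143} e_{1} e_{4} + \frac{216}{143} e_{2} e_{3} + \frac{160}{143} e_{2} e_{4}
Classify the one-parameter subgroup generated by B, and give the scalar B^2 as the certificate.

B^2 term by term: the squares give (\frac{229}{286})^2*(e_{1} e_{2})^2 + (-\frac{162}{143})^2*(e_{1} e_{3})^2 + (-\frac{120}{143})^2*(e_{1} e_{4})^2 + (\frac{216}{143})^2*(e_{2} e_{3})^2 + (\frac{160}{143})^2*(e_{2} e_{4})^2 = \frac{52441}{81796}*(-1) + \frac{26244}{20449}*(-1) + \frac{14400}{20449}*(+1) + \frac{46656}{20449}*(-1) + \frac{25600}{20449}*(+1) = -\frac{9}{4} (each basis 2-blade squares to minus the product of its generators' squares); cross terms between blades sharing an index anticommute and cancel; the commuting (index-disjoint) pairs give grade-4 terms 2*c*c'*(blade product), which cancel blade by blade — e_{1} e_{2} e_{3} e_{4}: \frac{51840}{20449} - \frac{51840}{20449} = 0 — confirming B is simple. So B^2 = -\frac{9}{4}.
Answer: rotation, certificate B^2 = -\frac{9}{4}. Note: conjugating B changes its blade decomposition but never the scalar B^2 = -\frac{9}{4}, whose sign settles the classification.


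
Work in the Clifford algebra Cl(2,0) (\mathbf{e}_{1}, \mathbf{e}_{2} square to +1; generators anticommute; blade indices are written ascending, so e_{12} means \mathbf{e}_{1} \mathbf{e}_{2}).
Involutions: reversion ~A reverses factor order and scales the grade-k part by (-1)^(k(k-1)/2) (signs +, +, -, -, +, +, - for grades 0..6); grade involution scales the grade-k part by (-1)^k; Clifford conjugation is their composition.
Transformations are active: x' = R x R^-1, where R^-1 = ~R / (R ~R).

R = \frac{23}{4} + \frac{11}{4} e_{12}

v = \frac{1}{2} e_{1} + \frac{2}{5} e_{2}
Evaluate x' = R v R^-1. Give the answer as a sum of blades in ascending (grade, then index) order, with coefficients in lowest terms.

~R = \frac{23}{4} - \frac{11}{4} e_{12}, and R ~R = \frac{325}{8}, so R^-1 = ~R / (\frac{325}{8}).
R v = \frac{159}{40} e_{1} + \frac{37}{40} e_{2}
Answer: \frac{1016}{1625} e_{1} - \frac{449}{3250} e_{2}


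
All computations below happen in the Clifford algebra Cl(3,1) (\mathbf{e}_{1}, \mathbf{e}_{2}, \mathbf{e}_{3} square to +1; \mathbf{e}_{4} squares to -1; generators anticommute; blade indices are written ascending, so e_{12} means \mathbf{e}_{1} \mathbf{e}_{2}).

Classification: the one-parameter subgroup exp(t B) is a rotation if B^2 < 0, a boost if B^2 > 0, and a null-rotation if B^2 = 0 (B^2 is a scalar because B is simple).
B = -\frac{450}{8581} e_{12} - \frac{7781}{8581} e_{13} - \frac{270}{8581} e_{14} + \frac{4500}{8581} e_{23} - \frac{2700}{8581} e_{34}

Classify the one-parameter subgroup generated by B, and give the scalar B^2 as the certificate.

B^2 term by term: the squares give (-\frac{450}{8581})^2*(e_{12})^2 + (-\frac{7781}{8581})^2*(e_{13})^2 + (-\frac{270}{8581})^2*(e_{14})^2 + (\frac{4500}{8581})^2*(e_{23})^2 + (-\frac{2700}{8581})^2*(e_{34})^2 = \frac{202500}{73633561}*(-1) + \frac{60543961}{73633561}*(-1) + \frac{72900}{73633561}*(+1) + \frac{20250000}{73633561}*(-1) + \frac{7290000}{73633561}*(+1) = -1 (each basis 2-blade squares to minus the product of its generators' squares); cross terms between blades sharing an index anticommute and cancel; the commuting (index-disjoint) pairs give grade-4 terms 2*c*c'*(blade product), which cancel blade by blade — e_{1234}: \frac{2430000}{73633561} - \frac{2430000}{73633561} = 0 — confirming B is simple. So B^2 = -1.
Answer: rotation, certificate B^2 = -1. Why this suffices: the scalar -1 survives any versor conjugation, so its sign alone determines the class however B is presented.


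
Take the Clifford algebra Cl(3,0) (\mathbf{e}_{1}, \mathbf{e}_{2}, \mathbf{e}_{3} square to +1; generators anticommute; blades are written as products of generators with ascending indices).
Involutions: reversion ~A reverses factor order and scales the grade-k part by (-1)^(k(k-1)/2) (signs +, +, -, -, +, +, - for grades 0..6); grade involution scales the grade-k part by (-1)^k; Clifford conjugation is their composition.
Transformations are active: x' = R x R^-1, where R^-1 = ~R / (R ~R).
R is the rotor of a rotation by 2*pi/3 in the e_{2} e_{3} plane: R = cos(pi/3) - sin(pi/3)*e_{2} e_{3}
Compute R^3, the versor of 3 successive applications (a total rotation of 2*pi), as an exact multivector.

Rotor phase runs at HALF the rotation angle; powers of one rotor simply add phase, so after 3 steps in e_{2} e_{3} the phase is 3*pi/3 = \pi and R^3 = cos(\pi) - sin(\pi)*e_{2} e_{3}.
cos(\pi) = -1 and sin(\pi) = 0, so R^3 = -1. The total rotation 2*pi is 1 full turn, so every vector returns to itself, yet the rotor is -1, on the OTHER sheet of the double cover (an odd number of 2*pi turns).
Answer: -1


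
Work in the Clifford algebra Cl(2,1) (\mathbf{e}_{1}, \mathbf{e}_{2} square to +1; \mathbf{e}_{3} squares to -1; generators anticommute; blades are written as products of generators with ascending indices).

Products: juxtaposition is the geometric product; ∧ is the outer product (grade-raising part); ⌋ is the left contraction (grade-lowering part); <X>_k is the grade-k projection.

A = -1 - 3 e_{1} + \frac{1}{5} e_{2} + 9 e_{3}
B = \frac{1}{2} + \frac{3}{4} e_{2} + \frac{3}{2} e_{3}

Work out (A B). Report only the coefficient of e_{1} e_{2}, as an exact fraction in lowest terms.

step 1: -\frac{277}{20} - \frac{3}{2} e_{1} - \frac{13}{20} e_{2} + 3 e_{3} - \frac{9}{4} e_{1} e_{2} - \frac{9}{2} e_{1} e_{3} - \frac{129}{20} e_{2} e_{3}
Answer: -\frac{9}{4}


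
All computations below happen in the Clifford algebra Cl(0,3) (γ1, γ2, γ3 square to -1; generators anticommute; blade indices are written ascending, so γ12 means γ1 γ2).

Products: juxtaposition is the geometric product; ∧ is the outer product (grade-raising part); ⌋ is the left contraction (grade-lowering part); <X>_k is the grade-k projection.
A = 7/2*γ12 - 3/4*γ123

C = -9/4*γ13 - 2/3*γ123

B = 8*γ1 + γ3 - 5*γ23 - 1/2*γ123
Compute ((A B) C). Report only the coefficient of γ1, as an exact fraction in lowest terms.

step 1: 3/8 - 15/4*γ1 + 28*γ2 + 7/4*γ3 + 3/4*γ12 + 35/2*γ13 + 6*γ23 + 7/2*γ123
step 2: 889/24 + 1/16*γ1 - 469/24*γ2 - 127/16*γ3 + 44/3*γ12 - 1873/96*γ13 - 67/16*γ23 + 251/4*γ123
Answer: 1/16


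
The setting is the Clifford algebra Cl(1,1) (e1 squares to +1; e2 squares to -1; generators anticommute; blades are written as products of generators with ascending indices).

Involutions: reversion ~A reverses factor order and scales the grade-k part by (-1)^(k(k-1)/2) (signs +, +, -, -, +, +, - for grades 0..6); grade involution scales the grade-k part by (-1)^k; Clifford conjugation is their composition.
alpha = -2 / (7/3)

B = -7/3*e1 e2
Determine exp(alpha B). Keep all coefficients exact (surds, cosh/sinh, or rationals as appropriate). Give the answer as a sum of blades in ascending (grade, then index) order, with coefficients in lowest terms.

B^2 = (-7/3)^2*(e1 e2)^2 = 49/9*(+1) = 49/9 (a basis 2-blade squares to minus the product of its generators' squares).
B^2 = 49/9 — since the square is positive, the closed form is hyperbolic: l = 7/3, alpha*l = -2, so exp(alpha B) = cosh(-2) + (sinh(-2)/(7/3))*B = cosh(2) + (-3*sinh(2)/7)*B.
Answer: cosh(2) + sinh(2)*e1 e2


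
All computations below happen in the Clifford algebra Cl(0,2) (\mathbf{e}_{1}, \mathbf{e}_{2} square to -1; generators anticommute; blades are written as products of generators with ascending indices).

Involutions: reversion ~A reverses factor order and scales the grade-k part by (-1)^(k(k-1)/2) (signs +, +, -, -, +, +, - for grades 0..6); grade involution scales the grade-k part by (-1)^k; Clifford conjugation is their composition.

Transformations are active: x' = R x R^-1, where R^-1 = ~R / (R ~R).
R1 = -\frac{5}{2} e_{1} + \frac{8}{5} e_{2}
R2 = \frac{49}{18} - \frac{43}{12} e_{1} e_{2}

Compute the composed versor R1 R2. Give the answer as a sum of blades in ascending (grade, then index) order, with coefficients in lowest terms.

Distribute over the terms of R1 (each basis-blade product reordered to ascending indices, repeated generators contracted through their squares):
(-\frac{5}{2} e_{1}) R2 = -\frac{245}{36} e_{1} - \frac{215}{24} e_{2}
(\frac{8}{5} e_{2}) R2 = -\frac{86}{15} e_{1} + \frac{196}{45} e_{2}
Summing the partial products and collecting blades:
Answer: -\frac{2257}{180} e_{1} - \frac{1657}{360} e_{2}


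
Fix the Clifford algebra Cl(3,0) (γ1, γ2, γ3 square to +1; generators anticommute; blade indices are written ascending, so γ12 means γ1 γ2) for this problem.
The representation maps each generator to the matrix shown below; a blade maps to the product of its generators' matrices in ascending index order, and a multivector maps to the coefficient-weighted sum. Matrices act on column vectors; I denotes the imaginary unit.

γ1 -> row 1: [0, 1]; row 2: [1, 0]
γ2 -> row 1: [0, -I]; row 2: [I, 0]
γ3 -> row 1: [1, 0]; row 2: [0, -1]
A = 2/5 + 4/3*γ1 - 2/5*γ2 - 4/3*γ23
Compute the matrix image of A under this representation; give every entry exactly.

Bivector images (products of the table entries): rho(γ23) = rho(γ2)rho(γ3) = row 1: [0, I]; row 2: [I, 0].
M = (2/5)*1 + (4/3)*rho(γ1) + (-2/5)*rho(γ2) + (-4/3)*rho(γ23), summed entrywise (1 is the identity matrix):
Answer: row 1: [2/5, 4/3 - 14*I/15]; row 2: [4/3 - 26*I/15, 2/5]


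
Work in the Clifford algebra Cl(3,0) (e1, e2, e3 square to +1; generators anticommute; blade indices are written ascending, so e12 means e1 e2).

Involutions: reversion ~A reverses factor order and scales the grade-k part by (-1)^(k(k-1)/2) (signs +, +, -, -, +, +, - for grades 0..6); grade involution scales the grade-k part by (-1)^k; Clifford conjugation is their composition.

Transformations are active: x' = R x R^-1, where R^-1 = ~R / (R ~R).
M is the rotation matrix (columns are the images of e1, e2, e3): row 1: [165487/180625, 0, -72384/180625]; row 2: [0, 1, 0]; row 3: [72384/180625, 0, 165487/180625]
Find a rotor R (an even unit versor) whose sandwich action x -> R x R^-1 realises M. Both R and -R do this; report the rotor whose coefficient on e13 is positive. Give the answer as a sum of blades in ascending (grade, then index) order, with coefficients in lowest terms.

Method: write R = a + b12*e12 + b13*e13 + b23*e23 with a^2 + b12^2 + b13^2 + b23^2 = 1 (so R^-1 = ~R). Expanding the columns R e_j ~R gives tr M = 4a^2 - 1 and, from the antisymmetric part, M21 - M12 = -4a*b12, M13 - M31 = 4a*b13, M32 - M23 = -4a*b23.
Here tr M = 511599/180625, so a^2 = (1 + tr M)/4 = 173056/180625 and a = ±416/425. Taking a = 416/425: M21 - M12 = 0, M13 - M31 = -144768/180625, M32 - M23 = 0, giving b12 = 0, b13 = -87/425, b23 = 0, i.e. R = 416/425 - 87/425*e13.
Its e13 coefficient is negative, so report the other preimage -R.
Answer: -416/425 + 87/425*e13. Note: both R and -R realise this M (trace 511599/180625); the covering map identifies them, and the e13-coefficient sign is the tie-breaker.


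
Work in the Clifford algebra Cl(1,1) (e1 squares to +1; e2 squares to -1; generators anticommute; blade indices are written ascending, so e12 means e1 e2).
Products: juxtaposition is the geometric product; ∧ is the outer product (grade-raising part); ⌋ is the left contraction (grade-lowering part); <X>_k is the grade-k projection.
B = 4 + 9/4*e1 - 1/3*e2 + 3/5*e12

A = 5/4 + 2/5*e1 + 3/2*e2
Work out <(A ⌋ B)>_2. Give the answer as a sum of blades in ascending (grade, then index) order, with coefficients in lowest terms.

step 1: 32/5 + 297/80*e1 - 53/300*e2 + 3/4*e12
step 2: 3/4*e12
Answer: 3/4*e12


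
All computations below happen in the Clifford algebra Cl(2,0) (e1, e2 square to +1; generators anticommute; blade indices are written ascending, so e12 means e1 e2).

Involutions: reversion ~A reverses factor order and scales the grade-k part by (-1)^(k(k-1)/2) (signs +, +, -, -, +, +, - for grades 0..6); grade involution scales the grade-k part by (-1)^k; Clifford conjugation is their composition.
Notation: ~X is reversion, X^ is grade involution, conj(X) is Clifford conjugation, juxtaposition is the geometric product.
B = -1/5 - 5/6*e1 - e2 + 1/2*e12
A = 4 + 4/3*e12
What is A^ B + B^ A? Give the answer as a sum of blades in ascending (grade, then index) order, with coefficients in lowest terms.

first term: -22/15 - 14/3*e1 - 26/9*e2 + 26/15*e12
second term: -22/15 + 2*e1 + 46/9*e2 + 26/15*e12
Answer: -44/15 - 8/3*e1 + 20/9*e2 + 52/15*e12


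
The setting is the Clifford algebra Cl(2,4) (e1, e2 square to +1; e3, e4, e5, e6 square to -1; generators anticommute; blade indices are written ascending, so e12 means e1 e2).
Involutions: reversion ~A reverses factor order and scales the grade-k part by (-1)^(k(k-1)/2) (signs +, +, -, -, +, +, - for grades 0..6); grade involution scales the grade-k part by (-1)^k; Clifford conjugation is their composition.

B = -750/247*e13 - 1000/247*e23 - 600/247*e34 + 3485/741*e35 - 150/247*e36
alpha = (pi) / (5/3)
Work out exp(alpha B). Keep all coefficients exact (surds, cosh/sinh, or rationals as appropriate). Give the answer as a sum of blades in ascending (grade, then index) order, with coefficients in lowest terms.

B^2 term by term: the squares give (-750/247)^2*(e13)^2 + (-1000/247)^2*(e23)^2 + (-600/247)^2*(e34)^2 + (3485/741)^2*(e35)^2 + (-150/247)^2*(e36)^2 = 562500/61009*(+1) + 1000000/61009*(+1) + 360000/61009*(-1) + 12145225/549081*(-1) + 22500/61009*(-1) = -25/9 (each basis 2-blade squares to minus the product of its generators' squares); cross terms between blades sharing an index anticommute and cancel. So B^2 = -25/9.
B^2 = -25/9 — a negative square means the series sums to a rotation: l = 5/3, alpha*l = pi, so exp(alpha B) = cos(pi) + (sin(pi)/(5/3))*B = -1 + (0)*B.
Answer: -1
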